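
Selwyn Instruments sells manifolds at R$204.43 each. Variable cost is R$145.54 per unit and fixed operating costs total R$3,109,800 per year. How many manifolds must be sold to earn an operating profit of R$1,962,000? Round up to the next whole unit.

86,124 manifolds

Each unit contributes R$204.43 − R$145.54 = R$58.89.
Required volume = (fixed costs + target profit) ÷ CM = (R$3,109,800 + R$1,962,000) ÷ R$58.89 = 86,123.28, so 86,124 manifolds.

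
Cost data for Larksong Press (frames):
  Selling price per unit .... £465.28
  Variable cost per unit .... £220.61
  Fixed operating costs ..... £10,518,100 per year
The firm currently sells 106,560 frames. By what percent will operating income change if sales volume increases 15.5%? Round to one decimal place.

Contribution at this volume is 106,560 × £244.67 = £26,072,035.20.
EBIT = £26,072,035.20 − £10,518,100 = £15,553,935.20.
So DOL = total CM / EBIT = £26,072,035.20 / £15,553,935.20 = 1.6762.
Operating income changes by 1.6762 × +15.5% = +26.0%.

+26.0%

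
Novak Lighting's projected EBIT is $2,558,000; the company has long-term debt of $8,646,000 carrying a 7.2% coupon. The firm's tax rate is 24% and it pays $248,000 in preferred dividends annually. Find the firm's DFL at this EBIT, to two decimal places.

1.59

Interest = $622,512.00.
Preferred dividends grossed up pre-tax: $248,000 / (1 − 0.24) = $326,315.79.
DFL = EBIT ÷ [EBIT − I − D_p/(1−t)] = $2,558,000 ÷ [$2,558,000 − $622,512.00 − $326,315.79] = $2,558,000 ÷ $1,609,172.21 = 1.5896.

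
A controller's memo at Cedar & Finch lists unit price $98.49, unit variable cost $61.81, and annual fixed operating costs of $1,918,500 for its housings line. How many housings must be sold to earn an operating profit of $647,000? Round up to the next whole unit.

69,943 housings

Contribution margin per unit = $98.49 − $61.81 = $36.68.
Units = (FC + target) / CM = ($1,918,500 + $647,000) / $36.68 = 69,942.75, so 69,943 housings.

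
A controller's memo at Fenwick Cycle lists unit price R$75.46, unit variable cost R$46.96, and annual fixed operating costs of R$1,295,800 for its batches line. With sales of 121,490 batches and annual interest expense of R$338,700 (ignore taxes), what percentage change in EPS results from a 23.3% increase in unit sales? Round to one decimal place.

+44.1%

Total contribution margin = 121,490 × R$28.50 = R$3,462,465.00.
Operating income = contribution − fixed costs = R$3,462,465.00 − R$1,295,800 = R$2,166,665.00.
Interest = R$338,700.00, so EBIT − I = R$1,827,965.00.
DCL = total CM / (EBIT − I) = R$3,462,465.00 / R$1,827,965.00 = 1.8942.
%ΔEPS = DCL × %ΔSales = 1.8942 × +23.3% = +44.1%.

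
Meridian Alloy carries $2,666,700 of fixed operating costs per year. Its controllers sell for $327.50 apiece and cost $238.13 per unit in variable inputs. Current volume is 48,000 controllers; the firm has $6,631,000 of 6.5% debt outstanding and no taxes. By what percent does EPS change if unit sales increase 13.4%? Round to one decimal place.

Total contribution margin = 48,000 × $89.37 = $4,289,760.00.
EBIT = $4,289,760.00 − $2,666,700 = $1,623,060.00.
Interest = $431,015.00, so EBIT − I = $1,192,045.00.
DCL = total CM / (EBIT − I) = $4,289,760.00 / $1,192,045.00 = 3.5987.
%ΔEPS = DCL × %ΔSales = 3.5987 × +13.4% = +48.2%.

+48.2%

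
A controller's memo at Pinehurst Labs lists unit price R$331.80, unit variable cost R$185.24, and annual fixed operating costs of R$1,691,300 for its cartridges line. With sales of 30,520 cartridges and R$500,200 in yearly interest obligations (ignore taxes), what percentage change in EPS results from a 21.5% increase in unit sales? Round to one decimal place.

At 30,520 units, contribution = 30,520 × R$146.56 = R$4,473,011.20.
Operating income = contribution − fixed costs = R$4,473,011.20 − R$1,691,300 = R$2,781,711.20.
After interest of R$500,200.00, pre-tax earnings = R$2,281,511.20.
DCL = total CM / (EBIT − I) = R$4,473,011.20 / R$2,281,511.20 = 1.9605.
%ΔEPS = DCL × %ΔSales = 1.9605 × +21.5% = +42.2%.

+42.2%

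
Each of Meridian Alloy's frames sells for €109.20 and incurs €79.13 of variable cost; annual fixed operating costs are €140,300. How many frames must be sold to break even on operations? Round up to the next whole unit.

4,666 frames

Each unit contributes €109.20 − €79.13 = €30.07.
Units to break even: €140,300 ÷ €30.07 = 4,665.78, rounded up to 4,666.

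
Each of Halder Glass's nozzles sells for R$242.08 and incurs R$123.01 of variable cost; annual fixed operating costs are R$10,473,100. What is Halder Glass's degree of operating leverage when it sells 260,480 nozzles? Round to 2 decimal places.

1.51

Total contribution margin = 260,480 × R$119.07 = R$31,015,353.60.
Operating income = contribution − fixed costs = R$31,015,353.60 − R$10,473,100 = R$20,542,253.60.
Degree of operating leverage = R$31,015,353.60 / R$20,542,253.60 = 1.5098.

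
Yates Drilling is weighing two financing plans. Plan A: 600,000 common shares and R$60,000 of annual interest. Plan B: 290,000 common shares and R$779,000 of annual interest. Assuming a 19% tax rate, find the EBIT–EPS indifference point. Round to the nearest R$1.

At indifference, (EBIT − 60,000)(1 − t)/600,000 = (EBIT − 779,000)(1 − t)/290,000.
The (1 − t) factor cancels: (EBIT − 60,000) × 290,000 = (EBIT − 779,000) × 600,000.
Solving, EBIT = (779,000·600,000 − 60,000·290,000) / (600,000 − 290,000) = 450,000,000,000 / 310,000 = 1,451,612.90.

R$1,451,613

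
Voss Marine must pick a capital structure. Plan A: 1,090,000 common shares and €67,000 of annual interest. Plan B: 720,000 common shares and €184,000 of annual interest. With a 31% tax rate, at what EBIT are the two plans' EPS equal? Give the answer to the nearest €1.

€411,676

At indifference, (EBIT − 67,000)(1 − t)/1,090,000 = (EBIT − 184,000)(1 − t)/720,000.
Cancelling (1 − t) and cross-multiplying: 720,000·(EBIT − 67,000) = 1,090,000·(EBIT − 184,000).
EBIT × (1,090,000 − 720,000) = 184,000 × 1,090,000 − 67,000 × 720,000 = 152,320,000,000, so EBIT = 152,320,000,000 ÷ 370,000 = 411,675.68.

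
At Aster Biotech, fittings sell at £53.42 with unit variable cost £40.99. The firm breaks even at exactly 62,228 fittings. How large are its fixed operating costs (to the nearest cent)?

Unit CM = price − variable cost = £53.42 − £40.99 = £12.43.
Fixed costs = break-even units × CM = 62,228 × £12.43 = £773,494.04.

£773,494.04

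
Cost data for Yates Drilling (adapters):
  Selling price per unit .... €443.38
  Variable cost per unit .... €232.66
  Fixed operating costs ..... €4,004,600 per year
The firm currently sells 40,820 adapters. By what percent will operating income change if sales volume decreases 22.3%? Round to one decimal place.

-41.7%

Contribution at this volume is 40,820 × €210.72 = €8,601,590.40.
Subtracting fixed costs: EBIT = €8,601,590.40 − €4,004,600 = €4,596,990.40.
So DOL = total CM / EBIT = €8,601,590.40 / €4,596,990.40 = 1.8711.
%ΔEBIT = DOL × %ΔSales = 1.8711 × -22.3% = -41.7%.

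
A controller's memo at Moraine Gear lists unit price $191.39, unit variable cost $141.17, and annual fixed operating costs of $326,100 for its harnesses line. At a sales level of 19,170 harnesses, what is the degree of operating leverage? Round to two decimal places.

1.51

Contribution at this volume is 19,170 × $50.22 = $962,717.40.
EBIT = $962,717.40 − $326,100 = $636,617.40.
DOL = contribution ÷ EBIT = $962,717.40 ÷ $636,617.40 = 1.5122.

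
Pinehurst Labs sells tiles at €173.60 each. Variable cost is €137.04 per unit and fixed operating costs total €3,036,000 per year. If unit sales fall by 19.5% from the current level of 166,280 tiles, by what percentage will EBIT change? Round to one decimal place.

Contribution at this volume is 166,280 × €36.56 = €6,079,196.80.
EBIT = €6,079,196.80 − €3,036,000 = €3,043,196.80.
DOL = contribution ÷ EBIT = €6,079,196.80 ÷ €3,043,196.80 = 1.9976.
So EBIT moves 1.9976 × (-19.5%) = -39.0%.

-39.0%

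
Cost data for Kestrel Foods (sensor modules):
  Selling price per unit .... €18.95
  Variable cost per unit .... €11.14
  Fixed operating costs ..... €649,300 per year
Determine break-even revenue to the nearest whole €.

€1,575,446

Contribution margin per unit = €18.95 − €11.14 = €7.81, a CM ratio of €7.81 ÷ €18.95 = 0.4121.
Break-even revenue = fixed costs × price ÷ CM = €649,300 × €18.95 ÷ €7.81 = €1,575,446.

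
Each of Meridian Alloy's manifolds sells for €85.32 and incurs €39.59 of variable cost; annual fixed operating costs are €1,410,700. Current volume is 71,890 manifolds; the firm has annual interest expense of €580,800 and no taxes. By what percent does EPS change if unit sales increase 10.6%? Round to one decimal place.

+26.9%

At 71,890 units, contribution = 71,890 × €45.73 = €3,287,529.70.
EBIT = €3,287,529.70 − €1,410,700 = €1,876,829.70.
Interest = €580,800.00, so EBIT − I = €1,296,029.70.
Degree of combined leverage = contribution ÷ (EBIT − I) = €3,287,529.70 ÷ €1,296,029.70 = 2.5366.
EPS therefore changes by 2.5366 × (+10.6%) = +26.9%.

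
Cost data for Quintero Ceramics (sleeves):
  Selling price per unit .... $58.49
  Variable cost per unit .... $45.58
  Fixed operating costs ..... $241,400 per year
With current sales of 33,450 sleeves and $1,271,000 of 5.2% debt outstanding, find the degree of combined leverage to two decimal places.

3.47

At 33,450 units, contribution = 33,450 × $12.91 = $431,839.50.
Operating income = contribution − fixed costs = $431,839.50 − $241,400 = $190,439.50. Interest = $66,092.00.
DOL = $431,839.50 ÷ $190,439.50 = 2.2676; DFL = $190,439.50 ÷ $124,347.50 = 1.5315.
DCL = DOL × DFL = 2.2676 × 1.5315 = 3.4728.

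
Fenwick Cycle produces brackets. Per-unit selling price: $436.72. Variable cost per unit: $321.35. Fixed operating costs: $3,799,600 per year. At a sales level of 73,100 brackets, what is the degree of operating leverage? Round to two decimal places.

1.82

At 73,100 units, contribution = 73,100 × $115.37 = $8,433,547.00.
Operating income = contribution − fixed costs = $8,433,547.00 − $3,799,600 = $4,633,947.00.
So DOL = total CM / EBIT = $8,433,547.00 / $4,633,947.00 = 1.8199.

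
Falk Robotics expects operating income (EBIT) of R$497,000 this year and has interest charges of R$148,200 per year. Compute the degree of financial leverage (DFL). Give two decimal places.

Interest = R$148,200.00.
Degree of financial leverage = EBIT / (EBIT − interest) = R$497,000 / R$348,800.00 = 1.4249.

1.42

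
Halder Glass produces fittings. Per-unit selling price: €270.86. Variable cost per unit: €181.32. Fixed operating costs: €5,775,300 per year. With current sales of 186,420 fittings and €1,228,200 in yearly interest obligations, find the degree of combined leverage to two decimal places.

1.72

At 186,420 units, contribution = 186,420 × €89.54 = €16,692,046.80.
Subtracting fixed costs: EBIT = €16,692,046.80 − €5,775,300 = €10,916,746.80. Interest = €1,228,200.00, so EBIT − I = €9,688,546.80.
Degree of total leverage = total CM / (EBIT − interest) = €16,692,046.80 / €9,688,546.80 = 1.7229.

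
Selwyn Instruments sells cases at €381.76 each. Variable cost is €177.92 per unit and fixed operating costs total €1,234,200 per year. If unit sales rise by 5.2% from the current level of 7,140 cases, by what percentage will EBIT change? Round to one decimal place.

+34.2%

Total contribution margin = 7,140 × €203.84 = €1,455,417.60.
Subtracting fixed costs: EBIT = €1,455,417.60 − €1,234,200 = €221,217.60.
DOL = contribution ÷ EBIT = €1,455,417.60 ÷ €221,217.60 = 6.5791.
%ΔEBIT = DOL × %ΔSales = 6.5791 × +5.2% = +34.2%.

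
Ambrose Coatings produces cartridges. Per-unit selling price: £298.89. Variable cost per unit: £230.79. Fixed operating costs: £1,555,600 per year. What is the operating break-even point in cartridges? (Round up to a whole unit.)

22,843 cartridges

Each unit contributes £298.89 − £230.79 = £68.10.
Break-even Q = £1,555,600 / £68.10 = 22,842.88 → 22,843 cartridges.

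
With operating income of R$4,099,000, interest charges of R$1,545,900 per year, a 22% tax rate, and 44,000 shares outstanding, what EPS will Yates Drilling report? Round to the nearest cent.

R$45.26

Pre-tax income = R$4,099,000 − R$1,545,900.00 = R$2,553,100.00.
Net income = R$2,553,100.00 × (1 − 0.22) = R$1,991,418.00.
EPS = R$1,991,418.00 ÷ 44,000 = R$45.26.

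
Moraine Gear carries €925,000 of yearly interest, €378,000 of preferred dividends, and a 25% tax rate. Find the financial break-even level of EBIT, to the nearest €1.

Grossing the preferred dividend up to pre-tax terms: €378,000 / (1 − 0.25) = €504,000.00.
Financial break-even EBIT = interest + D_p ÷ (1 − t) = €925,000 + €504,000.00 = €1,429,000.00.

€1,429,000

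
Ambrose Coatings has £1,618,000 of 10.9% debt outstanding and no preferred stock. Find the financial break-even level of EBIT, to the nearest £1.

£176,362

Annual interest = 10.9% × £1,618,000 = £176,362.00.
With no preferred dividends, EPS = 0 when EBIT exactly covers interest, so the financial break-even EBIT is £176,362.00.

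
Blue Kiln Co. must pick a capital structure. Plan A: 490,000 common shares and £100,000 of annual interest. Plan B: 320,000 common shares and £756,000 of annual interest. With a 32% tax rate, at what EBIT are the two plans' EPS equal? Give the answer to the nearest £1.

£1,990,824

Set EPS_A = EPS_B: (EBIT − £100,000)(1 − 0.32) ÷ 490,000 = (EBIT − £756,000)(1 − 0.32) ÷ 320,000.
The (1 − t) factor cancels: (EBIT − 100,000) × 320,000 = (EBIT − 756,000) × 490,000.
Solving, EBIT = (756,000·490,000 − 100,000·320,000) / (490,000 − 320,000) = 338,440,000,000 / 170,000 = 1,990,823.53.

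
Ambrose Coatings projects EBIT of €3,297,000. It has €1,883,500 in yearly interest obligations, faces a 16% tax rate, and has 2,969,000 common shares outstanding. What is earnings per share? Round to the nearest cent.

€0.40

Pre-tax income = €3,297,000 − €1,883,500.00 = €1,413,500.00.
After tax at 16%: net income = €1,413,500.00 × 0.84 = €1,187,340.00.
Per share: €1,187,340.00 / 2,969,000 shares = €0.40.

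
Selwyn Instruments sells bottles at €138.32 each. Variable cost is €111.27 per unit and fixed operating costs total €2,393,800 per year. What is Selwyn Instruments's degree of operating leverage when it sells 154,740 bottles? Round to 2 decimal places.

Contribution at this volume is 154,740 × €27.05 = €4,185,717.00.
EBIT = €4,185,717.00 − €2,393,800 = €1,791,917.00.
Degree of operating leverage = €4,185,717.00 / €1,791,917.00 = 2.3359.

2.34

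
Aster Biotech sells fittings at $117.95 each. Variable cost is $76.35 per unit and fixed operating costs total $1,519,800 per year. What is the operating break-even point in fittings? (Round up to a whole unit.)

Unit CM = price − variable cost = $117.95 − $76.35 = $41.60.
Break-even volume = fixed costs ÷ CM per unit = $1,519,800 ÷ $41.60 = 36,533.65, so 36,534 fittings.

36,534 fittings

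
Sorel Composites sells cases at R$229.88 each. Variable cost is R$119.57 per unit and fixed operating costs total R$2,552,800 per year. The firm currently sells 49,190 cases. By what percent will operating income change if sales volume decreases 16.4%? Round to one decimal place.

-31.0%

Contribution at this volume is 49,190 × R$110.31 = R$5,426,148.90.
EBIT = R$5,426,148.90 − R$2,552,800 = R$2,873,348.90.
So DOL = total CM / EBIT = R$5,426,148.90 / R$2,873,348.90 = 1.8884.
Operating income changes by 1.8884 × -16.4% = -31.0%.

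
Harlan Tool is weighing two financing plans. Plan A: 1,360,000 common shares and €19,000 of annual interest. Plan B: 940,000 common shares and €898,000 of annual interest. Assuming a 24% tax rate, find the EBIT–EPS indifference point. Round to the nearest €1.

At indifference, (EBIT − 19,000)(1 − t)/1,360,000 = (EBIT − 898,000)(1 − t)/940,000.
Cancelling (1 − t) and cross-multiplying: 940,000·(EBIT − 19,000) = 1,360,000·(EBIT − 898,000).
EBIT × (1,360,000 − 940,000) = 898,000 × 1,360,000 − 19,000 × 940,000 = 1,203,420,000,000, so EBIT = 1,203,420,000,000 ÷ 420,000 = 2,865,285.71.

€2,865,286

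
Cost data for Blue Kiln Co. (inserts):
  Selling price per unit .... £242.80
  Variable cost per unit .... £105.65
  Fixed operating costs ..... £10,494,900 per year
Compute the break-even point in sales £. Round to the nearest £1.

£18,579,378

CM per unit = £242.80 − £105.65 = £137.15; CM ratio = £137.15 / £242.80 = 0.5649.
Break-even revenue = fixed costs × price ÷ CM = £10,494,900 × £242.80 ÷ £137.15 = £18,579,378.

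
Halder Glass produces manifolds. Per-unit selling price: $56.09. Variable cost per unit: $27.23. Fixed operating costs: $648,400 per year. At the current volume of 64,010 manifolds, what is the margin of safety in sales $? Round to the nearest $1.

Each unit contributes $56.09 − $27.23 = $28.86. Break-even units = $648,400 ÷ $28.86 = 22,467.08; break-even revenue = 22,467.08 × $56.09 = $1,260,178.66.
Current sales = 64,010 × $56.09 = $3,590,320.90.
Margin of safety = $3,590,320.90 − $1,260,178.66 = $2,330,142.

$2,330,142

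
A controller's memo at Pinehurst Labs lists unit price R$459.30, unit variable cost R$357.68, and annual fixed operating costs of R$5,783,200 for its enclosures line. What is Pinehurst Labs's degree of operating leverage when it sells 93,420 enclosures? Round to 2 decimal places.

Contribution at this volume is 93,420 × R$101.62 = R$9,493,340.40.
Operating income = contribution − fixed costs = R$9,493,340.40 − R$5,783,200 = R$3,710,140.40.
Degree of operating leverage = R$9,493,340.40 / R$3,710,140.40 = 2.5588.

2.56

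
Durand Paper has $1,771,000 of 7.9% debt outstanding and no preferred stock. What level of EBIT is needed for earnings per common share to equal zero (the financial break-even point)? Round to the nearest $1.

$139,909

Annual interest = 7.9% × $1,771,000 = $139,909.00.
With no preferred dividends, EPS = 0 when EBIT exactly covers interest, so the financial break-even EBIT is $139,909.00.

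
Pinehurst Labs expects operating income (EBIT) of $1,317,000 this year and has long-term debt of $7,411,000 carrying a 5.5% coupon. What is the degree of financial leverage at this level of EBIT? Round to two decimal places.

1.45

Interest = $407,605.00.
DFL = EBIT ÷ (EBIT − I) = $1,317,000 ÷ ($1,317,000 − $407,605.00) = $1,317,000 ÷ $909,395.00 = 1.4482.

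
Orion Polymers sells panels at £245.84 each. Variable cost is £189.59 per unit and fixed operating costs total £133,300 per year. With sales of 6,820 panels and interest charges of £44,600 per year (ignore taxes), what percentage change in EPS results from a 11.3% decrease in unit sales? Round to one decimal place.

Total contribution margin = 6,820 × £56.25 = £383,625.00.
EBIT = £383,625.00 − £133,300 = £250,325.00.
After interest of £44,600.00, pre-tax earnings = £205,725.00.
DCL = total CM / (EBIT − I) = £383,625.00 / £205,725.00 = 1.8647.
%ΔEPS = DCL × %ΔSales = 1.8647 × -11.3% = -21.1%.

-21.1%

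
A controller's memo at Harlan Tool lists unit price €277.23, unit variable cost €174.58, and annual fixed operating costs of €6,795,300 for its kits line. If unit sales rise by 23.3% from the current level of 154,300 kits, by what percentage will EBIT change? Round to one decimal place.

Contribution at this volume is 154,300 × €102.65 = €15,838,895.00.
EBIT = €15,838,895.00 − €6,795,300 = €9,043,595.00.
Degree of operating leverage = €15,838,895.00 / €9,043,595.00 = 1.7514.
So EBIT moves 1.7514 × (+23.3%) = +40.8%.

+40.8%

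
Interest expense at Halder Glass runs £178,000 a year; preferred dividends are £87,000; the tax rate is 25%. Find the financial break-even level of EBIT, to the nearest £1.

£294,000

Grossing the preferred dividend up to pre-tax terms: £87,000 / (1 − 0.25) = £116,000.00.
Financial break-even EBIT = interest + D_p ÷ (1 − t) = £178,000 + £116,000.00 = £294,000.00.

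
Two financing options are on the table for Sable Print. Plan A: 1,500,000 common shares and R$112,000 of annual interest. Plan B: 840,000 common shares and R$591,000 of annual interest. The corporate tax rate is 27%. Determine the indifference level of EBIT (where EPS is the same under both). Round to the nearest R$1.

At indifference, (EBIT − 112,000)(1 − t)/1,500,000 = (EBIT − 591,000)(1 − t)/840,000.
Cancelling (1 − t) and cross-multiplying: 840,000·(EBIT − 112,000) = 1,500,000·(EBIT − 591,000).
EBIT × (1,500,000 − 840,000) = 591,000 × 1,500,000 − 112,000 × 840,000 = 792,420,000,000, so EBIT = 792,420,000,000 ÷ 660,000 = 1,200,636.36.

R$1,200,636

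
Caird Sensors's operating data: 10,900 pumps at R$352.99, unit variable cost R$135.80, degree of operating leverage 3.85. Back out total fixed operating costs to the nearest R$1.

R$1,752,469

At 10,900 units, contribution = 10,900 × R$217.19 = R$2,367,371.00.
Since DOL = CM ÷ EBIT, EBIT = R$2,367,371.00 ÷ 3.85 = R$614,901.56.
And FC = contribution − EBIT = R$2,367,371.00 − R$614,901.56 = R$1,752,469.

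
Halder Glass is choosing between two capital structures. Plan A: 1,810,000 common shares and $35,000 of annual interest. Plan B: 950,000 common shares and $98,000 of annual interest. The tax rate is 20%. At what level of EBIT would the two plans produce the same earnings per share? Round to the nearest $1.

$167,593

Set EPS_A = EPS_B: (EBIT − $35,000)(1 − 0.20) ÷ 1,810,000 = (EBIT − $98,000)(1 − 0.20) ÷ 950,000.
Cancelling (1 − t) and cross-multiplying: 950,000·(EBIT − 35,000) = 1,810,000·(EBIT − 98,000).
Solving, EBIT = (98,000·1,810,000 − 35,000·950,000) / (1,810,000 − 950,000) = 144,130,000,000 / 860,000 = 167,593.02.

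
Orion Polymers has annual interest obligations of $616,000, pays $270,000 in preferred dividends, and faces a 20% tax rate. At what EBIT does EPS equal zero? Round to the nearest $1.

Preferred dividends are paid after tax, so their pre-tax equivalent is $270,000 ÷ (1 − 0.20) = $337,500.00.
Financial break-even EBIT = interest + D_p ÷ (1 − t) = $616,000 + $337,500.00 = $953,500.00.

$953,500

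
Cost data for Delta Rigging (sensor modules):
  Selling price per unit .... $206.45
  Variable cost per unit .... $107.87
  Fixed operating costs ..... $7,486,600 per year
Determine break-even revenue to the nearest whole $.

$15,678,724

Contribution margin per unit = $206.45 − $107.87 = $98.58, a CM ratio of $98.58 ÷ $206.45 = 0.4775.
Break-even revenue = fixed costs × price ÷ CM = $7,486,600 × $206.45 ÷ $98.58 = $15,678,724.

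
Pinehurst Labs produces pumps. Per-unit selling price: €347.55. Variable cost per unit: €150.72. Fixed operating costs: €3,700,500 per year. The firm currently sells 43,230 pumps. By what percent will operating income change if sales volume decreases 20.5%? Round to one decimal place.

Total contribution margin = 43,230 × €196.83 = €8,508,960.90.
EBIT = €8,508,960.90 − €3,700,500 = €4,808,460.90.
So DOL = total CM / EBIT = €8,508,960.90 / €4,808,460.90 = 1.7696.
So EBIT moves 1.7696 × (-20.5%) = -36.3%.

-36.3%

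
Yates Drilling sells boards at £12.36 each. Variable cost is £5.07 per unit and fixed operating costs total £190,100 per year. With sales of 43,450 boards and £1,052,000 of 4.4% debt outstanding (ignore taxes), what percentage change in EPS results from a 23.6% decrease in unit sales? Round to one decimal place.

At 43,450 units, contribution = 43,450 × £7.29 = £316,750.50.
Operating income = contribution − fixed costs = £316,750.50 − £190,100 = £126,650.50.
After interest of £46,288.00, pre-tax earnings = £80,362.50.
Degree of combined leverage = contribution ÷ (EBIT − I) = £316,750.50 ÷ £80,362.50 = 3.9415.
%ΔEPS = DCL × %ΔSales = 3.9415 × -23.6% = -93.0%.

-93.0%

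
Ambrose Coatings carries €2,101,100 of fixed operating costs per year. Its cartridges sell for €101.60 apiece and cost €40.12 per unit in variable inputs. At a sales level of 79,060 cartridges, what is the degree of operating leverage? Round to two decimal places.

1.76

Total contribution margin = 79,060 × €61.48 = €4,860,608.80.
Subtracting fixed costs: EBIT = €4,860,608.80 − €2,101,100 = €2,759,508.80.
So DOL = total CM / EBIT = €4,860,608.80 / €2,759,508.80 = 1.7614.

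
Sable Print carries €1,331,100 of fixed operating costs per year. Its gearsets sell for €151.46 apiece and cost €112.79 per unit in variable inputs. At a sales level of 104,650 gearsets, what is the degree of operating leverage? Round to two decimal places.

At 104,650 units, contribution = 104,650 × €38.67 = €4,046,815.50.
Operating income = contribution − fixed costs = €4,046,815.50 − €1,331,100 = €2,715,715.50.
So DOL = total CM / EBIT = €4,046,815.50 / €2,715,715.50 = 1.4901.

1.49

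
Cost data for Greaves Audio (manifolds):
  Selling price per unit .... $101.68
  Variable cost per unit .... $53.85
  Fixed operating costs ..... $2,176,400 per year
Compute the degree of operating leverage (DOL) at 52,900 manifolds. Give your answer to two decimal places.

Contribution at this volume is 52,900 × $47.83 = $2,530,207.00.
Subtracting fixed costs: EBIT = $2,530,207.00 − $2,176,400 = $353,807.00.
So DOL = total CM / EBIT = $2,530,207.00 / $353,807.00 = 7.1514.

7.15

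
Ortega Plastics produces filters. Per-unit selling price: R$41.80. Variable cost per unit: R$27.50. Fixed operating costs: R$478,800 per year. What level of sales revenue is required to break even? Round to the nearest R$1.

Contribution margin per unit = R$41.80 − R$27.50 = R$14.30, a CM ratio of R$14.30 ÷ R$41.80 = 0.3421.
Break-even revenue = fixed costs × price ÷ CM = R$478,800 × R$41.80 ÷ R$14.30 = R$1,399,569.

R$1,399,569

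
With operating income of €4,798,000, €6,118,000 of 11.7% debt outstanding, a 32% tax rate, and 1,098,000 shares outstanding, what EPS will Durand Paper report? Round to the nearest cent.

Pre-tax income = €4,798,000 − €715,806.00 = €4,082,194.00.
Net income = €4,082,194.00 × (1 − 0.32) = €2,775,891.92.
Per share: €2,775,891.92 / 1,098,000 shares = €2.53.

€2.53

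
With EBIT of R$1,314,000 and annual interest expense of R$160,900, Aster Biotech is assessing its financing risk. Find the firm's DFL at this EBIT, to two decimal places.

1.14

Interest = R$160,900.00.
Degree of financial leverage = EBIT / (EBIT − interest) = R$1,314,000 / R$1,153,100.00 = 1.1395.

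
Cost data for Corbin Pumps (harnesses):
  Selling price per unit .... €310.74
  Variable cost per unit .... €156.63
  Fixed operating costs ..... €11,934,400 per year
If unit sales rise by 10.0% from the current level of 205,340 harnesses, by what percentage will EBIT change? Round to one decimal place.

+16.1%

At 205,340 units, contribution = 205,340 × €154.11 = €31,644,947.40.
Subtracting fixed costs: EBIT = €31,644,947.40 − €11,934,400 = €19,710,547.40.
Degree of operating leverage = €31,644,947.40 / €19,710,547.40 = 1.6055.
Operating income changes by 1.6055 × +10.0% = +16.1%.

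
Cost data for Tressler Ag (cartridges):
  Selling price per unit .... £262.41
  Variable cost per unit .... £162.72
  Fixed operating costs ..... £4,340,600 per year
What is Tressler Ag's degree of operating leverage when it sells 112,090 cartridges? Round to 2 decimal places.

1.64

At 112,090 units, contribution = 112,090 × £99.69 = £11,174,252.10.
EBIT = £11,174,252.10 − £4,340,600 = £6,833,652.10.
Degree of operating leverage = £11,174,252.10 / £6,833,652.10 = 1.6352.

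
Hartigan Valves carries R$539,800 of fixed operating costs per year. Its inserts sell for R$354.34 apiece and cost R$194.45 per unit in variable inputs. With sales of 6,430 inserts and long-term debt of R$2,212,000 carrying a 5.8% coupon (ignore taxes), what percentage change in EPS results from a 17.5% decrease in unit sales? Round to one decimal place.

-50.0%

Contribution at this volume is 6,430 × R$159.89 = R$1,028,092.70.
Operating income = contribution − fixed costs = R$1,028,092.70 − R$539,800 = R$488,292.70.
Interest = R$128,296.00, so EBIT − I = R$359,996.70.
DCL = total CM / (EBIT − I) = R$1,028,092.70 / R$359,996.70 = 2.8558.
EPS therefore changes by 2.8558 × (-17.5%) = -50.0%.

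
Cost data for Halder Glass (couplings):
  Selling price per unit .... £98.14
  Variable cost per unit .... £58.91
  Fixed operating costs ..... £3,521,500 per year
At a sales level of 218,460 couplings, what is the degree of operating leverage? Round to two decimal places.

Total contribution margin = 218,460 × £39.23 = £8,570,185.80.
EBIT = £8,570,185.80 − £3,521,500 = £5,048,685.80.
DOL = contribution ÷ EBIT = £8,570,185.80 ÷ £5,048,685.80 = 1.6975.

1.70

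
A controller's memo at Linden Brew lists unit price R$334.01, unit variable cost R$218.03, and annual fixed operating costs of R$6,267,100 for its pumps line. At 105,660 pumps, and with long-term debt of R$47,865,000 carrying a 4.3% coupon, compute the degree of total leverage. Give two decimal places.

3.12

Contribution at this volume is 105,660 × R$115.98 = R$12,254,446.80.
Operating income = contribution − fixed costs = R$12,254,446.80 − R$6,267,100 = R$5,987,346.80. Interest = R$2,058,195.00.
DOL = R$12,254,446.80 ÷ R$5,987,346.80 = 2.0467; DFL = R$5,987,346.80 ÷ R$3,929,151.80 = 1.5238.
DCL = DOL × DFL = 2.0467 × 1.5238 = 3.1188.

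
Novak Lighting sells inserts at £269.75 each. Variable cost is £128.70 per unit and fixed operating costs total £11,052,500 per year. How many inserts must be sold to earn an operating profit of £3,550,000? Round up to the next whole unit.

Unit CM = price − variable cost = £269.75 − £128.70 = £141.05.
Units = (FC + target) / CM = (£11,052,500 + £3,550,000) / £141.05 = 103,527.12, so 103,528 inserts.

103,528 inserts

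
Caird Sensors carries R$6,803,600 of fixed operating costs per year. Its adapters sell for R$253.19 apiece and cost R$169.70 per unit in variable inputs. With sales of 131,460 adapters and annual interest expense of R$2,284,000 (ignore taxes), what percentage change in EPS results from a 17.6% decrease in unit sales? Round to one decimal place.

-102.3%

At 131,460 units, contribution = 131,460 × R$83.49 = R$10,975,595.40.
EBIT = R$10,975,595.40 − R$6,803,600 = R$4,171,995.40.
After interest of R$2,284,000.00, pre-tax earnings = R$1,887,995.40.
DCL = total CM / (EBIT − I) = R$10,975,595.40 / R$1,887,995.40 = 5.8134.
%ΔEPS = DCL × %ΔSales = 5.8134 × -17.6% = -102.3%.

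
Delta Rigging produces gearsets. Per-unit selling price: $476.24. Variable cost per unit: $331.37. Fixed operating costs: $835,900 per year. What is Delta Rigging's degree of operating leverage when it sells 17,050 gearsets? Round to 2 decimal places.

At 17,050 units, contribution = 17,050 × $144.87 = $2,470,033.50.
Subtracting fixed costs: EBIT = $2,470,033.50 − $835,900 = $1,634,133.50.
So DOL = total CM / EBIT = $2,470,033.50 / $1,634,133.50 = 1.5115.

1.51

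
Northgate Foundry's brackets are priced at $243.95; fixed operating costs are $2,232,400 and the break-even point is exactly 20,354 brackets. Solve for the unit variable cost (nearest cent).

Contribution per unit must be FC / Q = $2,232,400 / 20,354 = $109.6787.
Hence VC = price − CM = $243.95 − $109.6787 = $134.27.

$134.27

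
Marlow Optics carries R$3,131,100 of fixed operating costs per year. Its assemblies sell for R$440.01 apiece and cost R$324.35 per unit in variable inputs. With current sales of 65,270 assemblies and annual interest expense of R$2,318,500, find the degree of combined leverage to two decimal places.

At 65,270 units, contribution = 65,270 × R$115.66 = R$7,549,128.20.
Operating income = contribution − fixed costs = R$7,549,128.20 − R$3,131,100 = R$4,418,028.20. Interest = R$2,318,500.00.
DOL = R$7,549,128.20 ÷ R$4,418,028.20 = 1.7087; DFL = R$4,418,028.20 ÷ R$2,099,528.20 = 2.1043.
DCL = DOL × DFL = 1.7087 × 2.1043 = 3.5956.

3.60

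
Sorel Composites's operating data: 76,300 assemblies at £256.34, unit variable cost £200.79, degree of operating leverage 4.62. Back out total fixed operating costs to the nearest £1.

Contribution at this volume is 76,300 × £55.55 = £4,238,465.00.
Since DOL = CM ÷ EBIT, EBIT = £4,238,465.00 ÷ 4.62 = £917,416.67.
And FC = contribution − EBIT = £4,238,465.00 − £917,416.67 = £3,321,048.

£3,321,048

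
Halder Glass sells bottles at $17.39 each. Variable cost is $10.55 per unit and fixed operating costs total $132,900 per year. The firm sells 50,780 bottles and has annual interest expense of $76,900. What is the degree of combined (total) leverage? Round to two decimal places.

2.53

Contribution at this volume is 50,780 × $6.84 = $347,335.20.
Operating income = contribution − fixed costs = $347,335.20 − $132,900 = $214,435.20. Interest = $76,900.00.
DOL = $347,335.20 ÷ $214,435.20 = 1.6198; DFL = $214,435.20 ÷ $137,535.20 = 1.5591.
DCL = DOL × DFL = 1.6198 × 1.5591 = 2.5254.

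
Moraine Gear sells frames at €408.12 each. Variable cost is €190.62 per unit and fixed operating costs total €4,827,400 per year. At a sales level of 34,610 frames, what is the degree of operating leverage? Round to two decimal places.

2.79

Contribution at this volume is 34,610 × €217.50 = €7,527,675.00.
EBIT = €7,527,675.00 − €4,827,400 = €2,700,275.00.
So DOL = total CM / EBIT = €7,527,675.00 / €2,700,275.00 = 2.7877.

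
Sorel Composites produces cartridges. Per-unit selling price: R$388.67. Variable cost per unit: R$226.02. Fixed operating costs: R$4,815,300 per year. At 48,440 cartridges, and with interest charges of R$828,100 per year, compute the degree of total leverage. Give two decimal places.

3.52

At 48,440 units, contribution = 48,440 × R$162.65 = R$7,878,766.00.
Subtracting fixed costs: EBIT = R$7,878,766.00 − R$4,815,300 = R$3,063,466.00. Interest = R$828,100.00, so EBIT − I = R$2,235,366.00.
Degree of total leverage = total CM / (EBIT − interest) = R$7,878,766.00 / R$2,235,366.00 = 3.5246.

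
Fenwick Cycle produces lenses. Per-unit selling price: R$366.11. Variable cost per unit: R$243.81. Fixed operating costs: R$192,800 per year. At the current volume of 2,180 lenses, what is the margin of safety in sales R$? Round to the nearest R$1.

R$220,965

Each unit contributes R$366.11 − R$243.81 = R$122.30. Break-even units = R$192,800 ÷ R$122.30 = 1,576.45; break-even revenue = 1,576.45 × R$366.11 = R$577,154.60.
Actual sales revenue = 2,180 × R$366.11 = R$798,119.80.
Margin of safety = R$798,119.80 − R$577,154.60 = R$220,965.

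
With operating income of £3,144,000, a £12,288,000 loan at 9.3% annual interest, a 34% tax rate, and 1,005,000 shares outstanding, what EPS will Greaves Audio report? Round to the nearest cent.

Pre-tax income = £3,144,000 − £1,142,784.00 = £2,001,216.00.
After tax at 34%: net income = £2,001,216.00 × 0.66 = £1,320,802.56.
Per share: £1,320,802.56 / 1,005,000 shares = £1.31.

£1.31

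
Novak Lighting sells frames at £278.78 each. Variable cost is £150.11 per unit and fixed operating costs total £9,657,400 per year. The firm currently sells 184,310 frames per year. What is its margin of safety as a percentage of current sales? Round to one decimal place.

59.3%

Each unit contributes £278.78 − £150.11 = £128.67. Break-even units = £9,657,400 ÷ £128.67 = 75,055.57; break-even revenue = 75,055.57 × £278.78 = £20,923,991.39.
Actual sales revenue = 184,310 × £278.78 = £51,381,941.80.
Margin of safety = (£51,381,941.80 − £20,923,991.39) ÷ £51,381,941.80 = 59.3%.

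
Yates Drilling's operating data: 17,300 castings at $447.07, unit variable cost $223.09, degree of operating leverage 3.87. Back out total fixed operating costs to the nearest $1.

$2,873,600

At 17,300 units, contribution = 17,300 × $223.98 = $3,874,854.00.
Since DOL = CM ÷ EBIT, EBIT = $3,874,854.00 ÷ 3.87 = $1,001,254.26.
Fixed costs = CM − EBIT = $3,874,854.00 − $1,001,254.26 = $2,873,600.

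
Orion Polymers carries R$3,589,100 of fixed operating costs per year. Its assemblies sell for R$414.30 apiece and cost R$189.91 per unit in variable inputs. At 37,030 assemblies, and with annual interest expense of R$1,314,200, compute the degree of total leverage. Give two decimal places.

2.44

Total contribution margin = 37,030 × R$224.39 = R$8,309,161.70.
EBIT = R$8,309,161.70 − R$3,589,100 = R$4,720,061.70. Interest = R$1,314,200.00.
DOL = R$8,309,161.70 ÷ R$4,720,061.70 = 1.7604; DFL = R$4,720,061.70 ÷ R$3,405,861.70 = 1.3859.
Combined leverage = 1.7604 × 1.3859 = 2.4397.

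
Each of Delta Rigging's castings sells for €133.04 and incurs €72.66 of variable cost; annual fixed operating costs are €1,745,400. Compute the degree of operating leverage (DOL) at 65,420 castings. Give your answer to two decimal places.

Total contribution margin = 65,420 × €60.38 = €3,950,059.60.
EBIT = €3,950,059.60 − €1,745,400 = €2,204,659.60.
Degree of operating leverage = €3,950,059.60 / €2,204,659.60 = 1.7917.

1.79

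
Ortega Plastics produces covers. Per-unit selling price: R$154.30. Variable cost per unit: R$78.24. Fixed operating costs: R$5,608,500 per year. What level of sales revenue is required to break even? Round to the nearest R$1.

R$11,377,748

CM per unit = R$154.30 − R$78.24 = R$76.06; CM ratio = R$76.06 / R$154.30 = 0.4929.
Break-even sales = FC ÷ CM ratio = R$5,608,500 × R$154.30 / R$76.06 = R$11,377,748.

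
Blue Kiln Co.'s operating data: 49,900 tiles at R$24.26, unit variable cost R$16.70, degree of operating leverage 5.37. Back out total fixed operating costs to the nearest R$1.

R$306,994

At 49,900 units, contribution = 49,900 × R$7.56 = R$377,244.00.
Since DOL = CM ÷ EBIT, EBIT = R$377,244.00 ÷ 5.37 = R$70,250.28.
Fixed costs = CM − EBIT = R$377,244.00 − R$70,250.28 = R$306,994.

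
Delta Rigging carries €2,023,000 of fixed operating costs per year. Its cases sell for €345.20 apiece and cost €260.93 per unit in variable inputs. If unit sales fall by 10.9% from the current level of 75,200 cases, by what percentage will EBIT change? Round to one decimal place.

-16.0%

Contribution at this volume is 75,200 × €84.27 = €6,337,104.00.
Subtracting fixed costs: EBIT = €6,337,104.00 − €2,023,000 = €4,314,104.00.
So DOL = total CM / EBIT = €6,337,104.00 / €4,314,104.00 = 1.4689.
%ΔEBIT = DOL × %ΔSales = 1.4689 × -10.9% = -16.0%.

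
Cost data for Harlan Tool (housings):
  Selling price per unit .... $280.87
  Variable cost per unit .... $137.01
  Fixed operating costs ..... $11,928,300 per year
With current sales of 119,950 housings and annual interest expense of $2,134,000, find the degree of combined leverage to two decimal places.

Total contribution margin = 119,950 × $143.86 = $17,256,007.00.
Operating income = contribution − fixed costs = $17,256,007.00 − $11,928,300 = $5,327,707.00. Interest = $2,134,000.00.
DOL = $17,256,007.00 ÷ $5,327,707.00 = 3.2389; DFL = $5,327,707.00 ÷ $3,193,707.00 = 1.6682.
DCL = DOL × DFL = 3.2389 × 1.6682 = 5.4031.

5.40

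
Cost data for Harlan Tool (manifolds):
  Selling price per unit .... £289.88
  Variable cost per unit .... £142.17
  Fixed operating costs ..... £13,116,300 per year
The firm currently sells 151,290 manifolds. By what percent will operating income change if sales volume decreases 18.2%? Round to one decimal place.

-44.1%

At 151,290 units, contribution = 151,290 × £147.71 = £22,347,045.90.
EBIT = £22,347,045.90 − £13,116,300 = £9,230,745.90.
Degree of operating leverage = £22,347,045.90 / £9,230,745.90 = 2.4209.
%ΔEBIT = DOL × %ΔSales = 2.4209 × -18.2% = -44.1%.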